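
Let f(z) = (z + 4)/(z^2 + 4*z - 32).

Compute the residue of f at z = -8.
1/3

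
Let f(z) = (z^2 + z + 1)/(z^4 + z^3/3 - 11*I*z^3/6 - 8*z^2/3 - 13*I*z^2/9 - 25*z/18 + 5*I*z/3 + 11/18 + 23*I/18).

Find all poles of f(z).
{-1, -1 + I/3, 2/3 + I, 1 + I/2}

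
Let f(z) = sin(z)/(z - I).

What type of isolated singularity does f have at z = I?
pole of order 1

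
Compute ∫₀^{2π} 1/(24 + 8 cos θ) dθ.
sqrt(2)*pi/16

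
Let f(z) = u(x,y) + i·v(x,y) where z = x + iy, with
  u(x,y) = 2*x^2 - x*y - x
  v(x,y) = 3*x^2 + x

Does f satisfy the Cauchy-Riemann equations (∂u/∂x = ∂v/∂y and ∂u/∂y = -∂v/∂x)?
∂u/∂x = 4*x - y - 1
∂v/∂y = 0
∂u/∂y = -x
∂v/∂x = 6*x + 1
∂u/∂x ≠ ∂v/∂y and ∂u/∂y ≠ -∂v/∂x; the Cauchy-Riemann equations are not satisfied, so f is not analytic.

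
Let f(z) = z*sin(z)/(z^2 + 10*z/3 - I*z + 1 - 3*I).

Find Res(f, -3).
Write f(z) = P(z)/Q(z) with P(z) = z*sin(z) and Q(z) = z^2 + 10*z/3 - I*z + 1 - 3*I.
The denominator factors as Q(z) = (z + 1/3 - I)*(z + 3), so z = -3 is a simple zero of Q and P is analytic there; z = -3 is therefore a simple pole and
  Res(f, z₀) = P(z₀)/Q'(z₀).

Q'(z) = 2*z + 10/3 - I, so Q'(-3) = -8/3 - I.
P(-3) = 3*sin(3).

Res(f, -3) = (3*sin(3))/(-8/3 - I) = (-72/73 + 27*I/73)*sin(3)

Final answer: (-72/73 + 27*I/73)*sin(3)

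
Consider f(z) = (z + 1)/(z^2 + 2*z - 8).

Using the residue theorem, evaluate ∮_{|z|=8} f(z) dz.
By the residue theorem, ∮_C f(z) dz = 2πi · (sum of the residues of f at the poles inside |z| = 8).

The denominator factors as (z + 4)*(z - 2), so the singularities of f are simple poles at z = -4, z = 2.
  |-4|² = 16 < 64 = 8², so this pole is inside the contour.
  |2|² = 4 < 64 = 8², so this pole is inside the contour.

With P(z) = z + 1 and Q(z) = z^2 + 2*z - 8, each pole is simple, so Res(f, z₀) = P(z₀)/Q'(z₀) with Q'(z) = 2*z + 2.
  Res(f, -4) = P(-4)/Q'(-4) = (-3)/(-6) = 1/2
  Res(f, 2) = P(2)/Q'(2) = (3)/(6) = 1/2

Sum of residues inside C: 1
∮_C f(z) dz = 2πi · (1) = 2*I*pi

Final answer: 2*I*pi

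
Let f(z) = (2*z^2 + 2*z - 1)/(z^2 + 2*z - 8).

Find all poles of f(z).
The singularities of f are the zeros of the denominator. Factoring,
  z^2 + 2*z - 8 = (z - 2)*(z + 4)
so the candidates are z = 2, z = -4.

Check the numerator P(z) = 2*z^2 + 2*z - 1 at each one:
  P(2) = 11 ≠ 0, so z = 2 is a (simple) pole.
  P(-4) = 23 ≠ 0, so z = -4 is a (simple) pole.

Poles of f: {-4, 2}

Final answer: {-4, 2}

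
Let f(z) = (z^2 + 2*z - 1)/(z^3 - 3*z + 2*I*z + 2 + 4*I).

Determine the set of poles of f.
The singularities of f are the zeros of the denominator. Factoring,
  z^3 - 3*z + 2*I*z + 2 + 4*I = (z - 2 + I)*(z - I)*(z + 2)
so the candidates are z = 2 - I, z = I, z = -2.

Check the numerator P(z) = z^2 + 2*z - 1 at each one:
  P(2 - I) = 6 - 6*I ≠ 0, so z = 2 - I is a (simple) pole.
  P(I) = -2 + 2*I ≠ 0, so z = I is a (simple) pole.
  P(-2) = -1 ≠ 0, so z = -2 is a (simple) pole.

Poles of f: {-2, I, 2 - I}

Final answer: {-2, I, 2 - I}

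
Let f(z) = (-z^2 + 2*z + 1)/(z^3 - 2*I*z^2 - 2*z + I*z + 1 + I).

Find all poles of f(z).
The singularities of f are the zeros of the denominator. Factoring,
  z^3 - 2*I*z^2 - 2*z + I*z + 1 + I = (z - 1)*(z - I)*(z + 1 - I)
so the candidates are z = 1, z = I, z = -1 + I.

Check the numerator P(z) = -z^2 + 2*z + 1 at each one:
  P(1) = 2 ≠ 0, so z = 1 is a (simple) pole.
  P(I) = 2 + 2*I ≠ 0, so z = I is a (simple) pole.
  P(-1 + I) = -1 + 4*I ≠ 0, so z = -1 + I is a (simple) pole.

Poles of f: {-1 + I, I, 1}

Final answer: {-1 + I, I, 1}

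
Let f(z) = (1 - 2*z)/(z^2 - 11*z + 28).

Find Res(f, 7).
-13/3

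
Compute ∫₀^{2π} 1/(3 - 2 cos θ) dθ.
Call the integral J. The integrand is 2π-periodic and we integrate over a full period, so shifting θ does not change the value (θ → θ + π flips the sign of the trig term). Hence
  J = ∫₀^{2π} dθ/(3 + 2 cos θ).
Put z = e^{iθ}: then cos θ = (z + 1/z)/2, dθ = dz/(iz), and z runs once counterclockwise around |z| = 1:
  J = ∮_{|z|=1} 1/(3 + 2*(z + 1/z)/2) · dz/(iz) = (2/i) ∮_{|z|=1} dz/(2*z^2 + 6*z + 2).
The roots of 2*z^2 + 6*z + 2 are z = (-3 ± sqrt(3^2 - 2^2))/2, with sqrt(5) = sqrt(5); their product is 1, so only z₊ = -3/2 + sqrt(5)/2 lies inside the unit circle (z₋ = -3/2 - sqrt(5)/2 lies outside).
z₊ is a simple zero of q(z) = 2*z^2 + 6*z + 2, so Res(1/q, z₊) = 1/q'(z₊) with q'(z) = 4*z + 6; and q'(z₊) = 2*(z₊ - z₋) = 2*sqrt(5).
Therefore J = (2/i) · 2πi · 1/(2*sqrt(5)) = 2*pi/(sqrt(5)) = 2*sqrt(5)*pi/5

Final answer: 2*sqrt(5)*pi/5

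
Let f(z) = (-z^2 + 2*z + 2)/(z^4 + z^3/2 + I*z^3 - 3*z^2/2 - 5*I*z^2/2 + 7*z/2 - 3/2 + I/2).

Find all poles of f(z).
{-2 - I, -I, 1/2, 1 + I}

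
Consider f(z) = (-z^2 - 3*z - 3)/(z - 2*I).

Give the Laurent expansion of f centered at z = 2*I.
(1 - 6*I)/(z - 2*I) - 3 - 4*I - (z - 2*I)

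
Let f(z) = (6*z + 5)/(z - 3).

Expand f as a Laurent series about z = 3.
Put w = z - (3), i.e. z = w + 3. The denominator is w, so it suffices to rewrite the numerator in powers of w.

P(z) = 6*z + 5
P(w + 3) = 23 + 6*w

Dividing each term by w:
  f = 23/w + 6

Substituting back w = z - 3:
  f(z) = 23/(z - 3) + 6

The series is finite because the numerator is a polynomial; the negative powers form the principal part, and the coefficient of 1/(z - 3) gives Res(f, 3) = 23.

Final answer: 23/(z - 3) + 6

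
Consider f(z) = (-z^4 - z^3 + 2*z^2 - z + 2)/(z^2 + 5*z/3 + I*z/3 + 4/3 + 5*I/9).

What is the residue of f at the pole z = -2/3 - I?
Write f(z) = P(z)/Q(z) with P(z) = -z^4 - z^3 + 2*z^2 - z + 2 and Q(z) = z^2 + 5*z/3 + I*z/3 + 4/3 + 5*I/9.
The denominator factors as Q(z) = (z + 1 - 2*I/3)*(z + 2/3 + I), so z = -2/3 - I is a simple zero of Q and P is analytic there; z = -2/3 - I is therefore a simple pole and
  Res(f, z₀) = P(z₀)/Q'(z₀).

Q'(z) = 2*z + 5/3 + I/3, so Q'(-2/3 - I) = 1/3 - 5*I/3.
P(-2/3 - I) = 107/81 + 148*I/27.

Res(f, -2/3 - I) = (107/81 + 148*I/27)/(1/3 - 5*I/3) = -2113/702 + 979*I/702

Final answer: -2113/702 + 979*I/702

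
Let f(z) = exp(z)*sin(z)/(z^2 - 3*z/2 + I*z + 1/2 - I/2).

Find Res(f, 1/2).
(-2/5 - 4*I/5)*exp(1/2)*sin(1/2)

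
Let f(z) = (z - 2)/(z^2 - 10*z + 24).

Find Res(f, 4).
-1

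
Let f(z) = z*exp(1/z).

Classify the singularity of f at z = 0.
Let u = z. Then
  e^(1/u) = Σ_{k≥0} (1)^k/(k!·u^k) = 1 + 1/u + 1/(2*u^2) + 1/(6*u^3) + ...
which has infinitely many negative powers of u, so exp(1/z) has an essential singularity at z = 0.
The extra factor z is a nonzero polynomial; if the product had at most a pole at z = 0, dividing by that polynomial would leave exp(1/z) with at most a pole too — contradiction. (Equivalently, the product's Laurent series still has infinitely many negative powers.)
So the singularity is essential.

Final answer: essential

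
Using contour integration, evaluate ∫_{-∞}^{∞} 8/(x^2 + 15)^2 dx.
Let f(z) = 8/(z^2 + 15)^2. The denominator has no real zeros and deg Q - deg P = 4 ≥ 2, so the integral of f over the upper semicircle |z| = R tends to 0 as R → ∞. Closing the contour in the upper half-plane,
  ∫_{-∞}^{∞} f(x) dx = 2πi · Σ Res(f, z_k)  over the poles with Im z_k > 0.

Zeros of the denominator: z^2 + 15 = 0 gives z = ±sqrt(15)*I.
Upper half-plane: z = sqrt(15)*I (a pole of order 2).

Write f(z) = g(z)/(z - sqrt(15)*I)^2 with g(z) = 8/(z + sqrt(15)*I)^2. For a double pole, Res(f, z₀) = g'(z₀):
  g'(z) = -16/(z + sqrt(15)*I)^3
  Res(f, sqrt(15)*I) = g'(sqrt(15)*I) = -2*sqrt(15)*I/225

∫_{-∞}^{∞} f(x) dx = 2πi · (-2*sqrt(15)*I/225) = 4*sqrt(15)*pi/225

Final answer: 4*sqrt(15)*pi/225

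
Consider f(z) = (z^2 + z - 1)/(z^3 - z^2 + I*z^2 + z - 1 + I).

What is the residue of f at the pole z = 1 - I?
Write f(z) = P(z)/Q(z) with P(z) = z^2 + z - 1 and Q(z) = z^3 - z^2 + I*z^2 + z - 1 + I.
The denominator factors as Q(z) = (z + I)*(z - I)*(z - 1 + I), so z = 1 - I is a simple zero of Q and P is analytic there; z = 1 - I is therefore a simple pole and
  Res(f, z₀) = P(z₀)/Q'(z₀).

Q'(z) = 3*z^2 - 2*z + 2*I*z + 1, so Q'(1 - I) = 1 - 2*I.
P(1 - I) = -3*I.

Res(f, 1 - I) = (-3*I)/(1 - 2*I) = 6/5 - 3*I/5

Final answer: 6/5 - 3*I/5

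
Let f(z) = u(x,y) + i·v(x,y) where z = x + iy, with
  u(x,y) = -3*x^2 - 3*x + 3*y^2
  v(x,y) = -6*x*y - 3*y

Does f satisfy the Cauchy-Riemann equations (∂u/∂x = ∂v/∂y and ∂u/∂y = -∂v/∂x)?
∂u/∂x = -6*x - 3
∂v/∂y = -6*x - 3
∂u/∂y = 6*y
∂v/∂x = -6*y
∂u/∂x = ∂v/∂y and ∂u/∂y = -∂v/∂x hold identically; f is analytic.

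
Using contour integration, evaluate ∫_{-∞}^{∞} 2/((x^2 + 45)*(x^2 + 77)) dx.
Let f(z) = 2/((z^2 + 45)*(z^2 + 77)). The denominator has no real zeros and deg Q - deg P = 4 ≥ 2, so the integral of f over the upper semicircle |z| = R tends to 0 as R → ∞. Closing the contour in the upper half-plane,
  ∫_{-∞}^{∞} f(x) dx = 2πi · Σ Res(f, z_k)  over the poles with Im z_k > 0.

Zeros of the denominator: z^2 + 77 = 0 gives z = ±sqrt(77)*I; z^2 + 45 = 0 gives z = ±3*sqrt(5)*I.
Upper half-plane: z = 3*sqrt(5)*I, z = sqrt(77)*I (simple).

Each pole is a simple zero of Q(z) = z^4 + 122*z^2 + 3465, so Res(f, z₀) = P(z₀)/Q'(z₀) with P(z) = 2, Q'(z) = 4*z^3 + 244*z:
  Res(f, 3*sqrt(5)*I) = (2)/(192*sqrt(5)*I) = -sqrt(5)*I/480
  Res(f, sqrt(77)*I) = (2)/(-64*sqrt(77)*I) = sqrt(77)*I/2464

Sum of residues: I*(-sqrt(5)/480 + sqrt(77)/2464)
∫_{-∞}^{∞} f(x) dx = 2πi · (I*(-sqrt(5)/480 + sqrt(77)/2464)) = pi*(-15*sqrt(77) + 77*sqrt(5))/18480

Final answer: pi*(-15*sqrt(77) + 77*sqrt(5))/18480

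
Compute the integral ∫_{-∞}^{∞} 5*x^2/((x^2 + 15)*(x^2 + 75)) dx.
Let f(z) = 5*z^2/((z^2 + 15)*(z^2 + 75)). The denominator has no real zeros and deg Q - deg P = 2 ≥ 2, so the integral of f over the upper semicircle |z| = R tends to 0 as R → ∞. Closing the contour in the upper half-plane,
  ∫_{-∞}^{∞} f(x) dx = 2πi · Σ Res(f, z_k)  over the poles with Im z_k > 0.

Zeros of the denominator: z^2 + 15 = 0 gives z = ±sqrt(15)*I; z^2 + 75 = 0 gives z = ±5*sqrt(3)*I.
Upper half-plane: z = sqrt(15)*I, z = 5*sqrt(3)*I (simple).

Each pole is a simple zero of Q(z) = z^4 + 90*z^2 + 1125, so Res(f, z₀) = P(z₀)/Q'(z₀) with P(z) = 5*z^2, Q'(z) = 4*z^3 + 180*z:
  Res(f, sqrt(15)*I) = (-75)/(120*sqrt(15)*I) = sqrt(15)*I/24
  Res(f, 5*sqrt(3)*I) = (-375)/(-600*sqrt(3)*I) = -5*sqrt(3)*I/24

Sum of residues: I*(-5*sqrt(3) + sqrt(15))/24
∫_{-∞}^{∞} f(x) dx = 2πi · (I*(-5*sqrt(3) + sqrt(15))/24) = pi*(-sqrt(15) + 5*sqrt(3))/12

Final answer: pi*(-sqrt(15) + 5*sqrt(3))/12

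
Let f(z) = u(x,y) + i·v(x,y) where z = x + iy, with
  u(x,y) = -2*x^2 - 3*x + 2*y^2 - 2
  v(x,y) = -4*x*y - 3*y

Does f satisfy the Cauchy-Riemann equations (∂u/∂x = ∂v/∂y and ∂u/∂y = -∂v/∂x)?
∂u/∂x = -4*x - 3
∂v/∂y = -4*x - 3
∂u/∂y = 4*y
∂v/∂x = -4*y
∂u/∂x = ∂v/∂y and ∂u/∂y = -∂v/∂x hold identically; f is analytic.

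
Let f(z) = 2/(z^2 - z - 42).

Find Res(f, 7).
Write f(z) = P(z)/Q(z) with P(z) = 2 and Q(z) = z^2 - z - 42.
The denominator factors as Q(z) = (z + 6)*(z - 7), so z = 7 is a simple zero of Q and P is analytic there; z = 7 is therefore a simple pole and
  Res(f, z₀) = P(z₀)/Q'(z₀).

Q'(z) = 2*z - 1, so Q'(7) = 13.
P(7) = 2.

Res(f, 7) = (2)/(13) = 2/13

Final answer: 2/13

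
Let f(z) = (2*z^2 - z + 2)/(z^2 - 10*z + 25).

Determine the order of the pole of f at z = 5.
Factor the denominator:
  z^2 - 10*z + 25 = (z - 5)^2

The numerator P(z) = 2*z^2 - z + 2 has P(5) = 47 ≠ 0, so no factor of (z - 5) cancels.
Near z = 5 we can therefore write f(z) = g(z)/(z - 5)^2 with g analytic at 5 and g(5) ≠ 0 (g is just the numerator).

Hence z = 5 is a pole of order 2.

Final answer: 2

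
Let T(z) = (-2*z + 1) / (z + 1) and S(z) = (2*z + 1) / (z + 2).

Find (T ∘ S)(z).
(T ∘ S)(z) = T(S(z)) = ((-2)*S(z) + (1))/((1)*S(z) + (1)). Multiply numerator and denominator by z + 2:
  numerator:   (-2)*(2*z + 1) + (1)*(z + 2) = -3*z
  denominator: (1)*(2*z + 1) + (1)*(z + 2) = 3*z + 3
(T ∘ S)(z) = -3*z/(3*z + 3) = -z/(z + 1)

Final answer: -z/(z + 1)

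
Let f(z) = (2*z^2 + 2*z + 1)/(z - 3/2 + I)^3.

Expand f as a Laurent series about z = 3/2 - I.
Put w = z - (3/2 - I), i.e. z = w + 3/2 - I. The denominator is w^3, so it suffices to rewrite the numerator in powers of w.

P(z) = 2*z^2 + 2*z + 1
P(w + 3/2 - I) = 13/2 - 8*I + (8 - 4*I)*w + 2*w^2

Dividing each term by w^3:
  f = (13/2 - 8*I)/w^3 + (8 - 4*I)/w^2 + 2/w

Substituting back w = z - 3/2 + I:
  f(z) = (13/2 - 8*I)/(z - 3/2 + I)^3 + (8 - 4*I)/(z - 3/2 + I)^2 + 2/(z - 3/2 + I)

The series is finite because the numerator is a polynomial; the negative powers form the principal part, and the coefficient of 1/(z - 3/2 + I) gives Res(f, 3/2 - I) = 2.

Final answer: (13/2 - 8*I)/(z - 3/2 + I)^3 + (8 - 4*I)/(z - 3/2 + I)^2 + 2/(z - 3/2 + I)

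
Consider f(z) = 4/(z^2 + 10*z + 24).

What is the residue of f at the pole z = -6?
Write f(z) = P(z)/Q(z) with P(z) = 4 and Q(z) = z^2 + 10*z + 24.
The denominator factors as Q(z) = (z + 4)*(z + 6), so z = -6 is a simple zero of Q and P is analytic there; z = -6 is therefore a simple pole and
  Res(f, z₀) = P(z₀)/Q'(z₀).

Q'(z) = 2*z + 10, so Q'(-6) = -2.
P(-6) = 4.

Res(f, -6) = (4)/(-2) = -2

Final answer: -2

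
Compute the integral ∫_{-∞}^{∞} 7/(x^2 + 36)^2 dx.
7*pi/432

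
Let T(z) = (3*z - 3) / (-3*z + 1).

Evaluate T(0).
Substitute z = 0:
  numerator:   3*(0) - 3 = -3
  denominator: -3*(0) + 1 = 1
T(0) = (-3)/(1) = -3

Final answer: -3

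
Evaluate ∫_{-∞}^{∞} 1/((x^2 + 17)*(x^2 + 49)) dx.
Let f(z) = 1/((z^2 + 17)*(z^2 + 49)). The denominator has no real zeros and deg Q - deg P = 4 ≥ 2, so the integral of f over the upper semicircle |z| = R tends to 0 as R → ∞. Closing the contour in the upper half-plane,
  ∫_{-∞}^{∞} f(x) dx = 2πi · Σ Res(f, z_k)  over the poles with Im z_k > 0.

Zeros of the denominator: z^2 + 49 = 0 gives z = ±7*I; z^2 + 17 = 0 gives z = ±sqrt(17)*I.
Upper half-plane: z = 7*I, z = sqrt(17)*I (simple).

Each pole is a simple zero of Q(z) = z^4 + 66*z^2 + 833, so Res(f, z₀) = P(z₀)/Q'(z₀) with P(z) = 1, Q'(z) = 4*z^3 + 132*z:
  Res(f, 7*I) = (1)/(-448*I) = I/448
  Res(f, sqrt(17)*I) = (1)/(64*sqrt(17)*I) = -sqrt(17)*I/1088

Sum of residues: I*(17 - 7*sqrt(17))/7616
∫_{-∞}^{∞} f(x) dx = 2πi · (I*(17 - 7*sqrt(17))/7616) = pi*(-17 + 7*sqrt(17))/3808

Final answer: pi*(-17 + 7*sqrt(17))/3808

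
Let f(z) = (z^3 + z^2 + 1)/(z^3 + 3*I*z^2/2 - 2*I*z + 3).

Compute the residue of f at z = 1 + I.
Write f(z) = P(z)/Q(z) with P(z) = z^3 + z^2 + 1 and Q(z) = z^3 + 3*I*z^2/2 - 2*I*z + 3.
The denominator factors as Q(z) = (z - 1 - I)*(z + 1 + I)*(z + 3*I/2), so z = 1 + I is a simple zero of Q and P is analytic there; z = 1 + I is therefore a simple pole and
  Res(f, z₀) = P(z₀)/Q'(z₀).

Q'(z) = 3*z^2 + 3*I*z - 2*I, so Q'(1 + I) = -3 + 7*I.
P(1 + I) = -1 + 4*I.

Res(f, 1 + I) = (-1 + 4*I)/(-3 + 7*I) = 31/58 - 5*I/58

Final answer: 31/58 - 5*I/58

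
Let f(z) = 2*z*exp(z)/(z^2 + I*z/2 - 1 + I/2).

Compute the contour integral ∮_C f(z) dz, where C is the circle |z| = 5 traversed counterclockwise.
pi*(-8/17 + 32*I/17)*exp(-1) + pi*(8/17 + 36*I/17)*exp(1 - I/2)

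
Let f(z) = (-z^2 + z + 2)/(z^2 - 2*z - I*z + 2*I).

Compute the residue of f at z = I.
Write f(z) = P(z)/Q(z) with P(z) = -z^2 + z + 2 and Q(z) = z^2 - 2*z - I*z + 2*I.
The denominator factors as Q(z) = (z - I)*(z - 2), so z = I is a simple zero of Q and P is analytic there; z = I is therefore a simple pole and
  Res(f, z₀) = P(z₀)/Q'(z₀).

Q'(z) = 2*z - 2 - I, so Q'(I) = -2 + I.
P(I) = 3 + I.

Res(f, I) = (3 + I)/(-2 + I) = -1 - I

Final answer: -1 - I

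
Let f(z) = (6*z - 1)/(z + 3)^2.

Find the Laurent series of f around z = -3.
-19/(z + 3)^2 + 6/(z + 3)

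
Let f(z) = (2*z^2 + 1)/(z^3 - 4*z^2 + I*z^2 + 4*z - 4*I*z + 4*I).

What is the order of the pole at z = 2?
Factor the denominator:
  z^3 - 4*z^2 + I*z^2 + 4*z - 4*I*z + 4*I = (z - 2)^2*(z + I)

The numerator P(z) = 2*z^2 + 1 has P(2) = 9 ≠ 0, so no factor of (z - 2) cancels.
Near z = 2 we can therefore write f(z) = g(z)/(z - 2)^2 with g analytic at 2 and g(2) ≠ 0 (g is the numerator divided by the remaining denominator factors).

Hence z = 2 is a pole of order 2.

Final answer: 2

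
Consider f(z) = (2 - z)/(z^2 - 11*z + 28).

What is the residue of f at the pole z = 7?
Write f(z) = P(z)/Q(z) with P(z) = 2 - z and Q(z) = z^2 - 11*z + 28.
The denominator factors as Q(z) = (z - 4)*(z - 7), so z = 7 is a simple zero of Q and P is analytic there; z = 7 is therefore a simple pole and
  Res(f, z₀) = P(z₀)/Q'(z₀).

Q'(z) = 2*z - 11, so Q'(7) = 3.
P(7) = -5.

Res(f, 7) = (-5)/(3) = -5/3

Final answer: -5/3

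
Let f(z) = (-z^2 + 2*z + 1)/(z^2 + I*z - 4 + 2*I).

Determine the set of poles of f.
The singularities of f are the zeros of the denominator. Factoring,
  z^2 + I*z - 4 + 2*I = (z + 2)*(z - 2 + I)
so the candidates are z = -2, z = 2 - I.

Check the numerator P(z) = -z^2 + 2*z + 1 at each one:
  P(-2) = -7 ≠ 0, so z = -2 is a (simple) pole.
  P(2 - I) = 2 + 2*I ≠ 0, so z = 2 - I is a (simple) pole.

Poles of f: {-2, 2 - I}

Final answer: {-2, 2 - I}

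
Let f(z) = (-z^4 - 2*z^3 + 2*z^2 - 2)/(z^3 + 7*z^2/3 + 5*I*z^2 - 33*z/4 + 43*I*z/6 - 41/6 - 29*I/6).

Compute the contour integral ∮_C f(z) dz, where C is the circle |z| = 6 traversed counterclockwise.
By the residue theorem, ∮_C f(z) dz = 2πi · (sum of the residues of f at the poles inside |z| = 6).

The denominator factors as (z - 2/3 + 3*I/2)*(z + 1 + 3*I/2)*(z + 2 + 2*I), so the singularities of f are simple poles at z = 2/3 - 3*I/2, z = -1 - 3*I/2, z = -2 - 2*I.
  |2/3 - 3*I/2|² = 97/36 < 36 = 6², so this pole is inside the contour.
  |-1 - 3*I/2|² = 13/4 < 36 = 6², so this pole is inside the contour.
  |-2 - 2*I|² = 8 < 36 = 6², so this pole is inside the contour.

With P(z) = -z^4 - 2*z^3 + 2*z^2 - 2 and Q(z) = z^3 + 7*z^2/3 + 5*I*z^2 - 33*z/4 + 43*I*z/6 - 41/6 - 29*I/6, each pole is simple, so Res(f, z₀) = P(z₀)/Q'(z₀) with Q'(z) = 3*z^2 + 14*z/3 + 10*I*z - 33/4 + 43*I/6.
  Res(f, 2/3 - 3*I/2) = P(2/3 - 3*I/2)/Q'(2/3 - 3*I/2) = (4583/1296 - 503*I/36)/(40/9 + 5*I/6) = 4751/23850 - 101159*I/31800
  Res(f, -1 - 3*I/2) = P(-1 - 3*I/2)/Q'(-1 - 3*I/2) = (-137/16 + 63*I/4)/(-5/3 - 5*I/6) = 33/100 - 1923*I/200
  Res(f, -2 - 2*I) = P(-2 - 2*I)/Q'(-2 - 2*I) = (30 + 48*I)/(29/12 + 11*I/6) = 23112/1325 + 8784*I/1325

Sum of residues inside C: 647/36 - 37*I/6
∮_C f(z) dz = 2πi · (647/36 - 37*I/6) = pi*(37/3 + 647*I/18)

Final answer: pi*(37/3 + 647*I/18)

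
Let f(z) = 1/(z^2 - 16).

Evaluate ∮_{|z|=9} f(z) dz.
By the residue theorem, ∮_C f(z) dz = 2πi · (sum of the residues of f at the poles inside |z| = 9).

The denominator factors as (z - 4)*(z + 4), so the singularities of f are simple poles at z = 4, z = -4.
  |4|² = 16 < 81 = 9², so this pole is inside the contour.
  |-4|² = 16 < 81 = 9², so this pole is inside the contour.

With P(z) = 1 and Q(z) = z^2 - 16, each pole is simple, so Res(f, z₀) = P(z₀)/Q'(z₀) with Q'(z) = 2*z.
  Res(f, 4) = P(4)/Q'(4) = (1)/(8) = 1/8
  Res(f, -4) = P(-4)/Q'(-4) = (1)/(-8) = -1/8

Sum of residues inside C: 0
∮_C f(z) dz = 2πi · (0) = 0

Final answer: 0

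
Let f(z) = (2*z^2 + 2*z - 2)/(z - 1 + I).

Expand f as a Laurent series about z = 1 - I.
Put w = z - (1 - I), i.e. z = w + 1 - I. The denominator is w, so it suffices to rewrite the numerator in powers of w.

P(z) = 2*z^2 + 2*z - 2
P(w + 1 - I) = -6*I + (6 - 4*I)*w + 2*w^2

Dividing each term by w:
  f = -6*I/w + 6 - 4*I + 2*w

Substituting back w = z - 1 + I:
  f(z) = -6*I/(z - 1 + I) + 6 - 4*I + 2*(z - 1 + I)

The series is finite because the numerator is a polynomial; the negative powers form the principal part, and the coefficient of 1/(z - 1 + I) gives Res(f, 1 - I) = -6*I.

Final answer: -6*I/(z - 1 + I) + 6 - 4*I + 2*(z - 1 + I)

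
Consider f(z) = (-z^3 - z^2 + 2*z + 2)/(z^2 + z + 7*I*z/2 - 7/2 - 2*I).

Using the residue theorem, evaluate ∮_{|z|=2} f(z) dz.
By the residue theorem, ∮_C f(z) dz = 2πi · (sum of the residues of f at the poles inside |z| = 2).

The denominator factors as (z + 2 + 3*I)*(z - 1 + I/2), so the singularities of f are simple poles at z = -2 - 3*I, z = 1 - I/2.
  |-2 - 3*I|² = 13 > 4 = 2², so this pole is outside the contour.
  |1 - I/2|² = 5/4 < 4 = 2², so this pole is inside the contour.

With P(z) = -z^3 - z^2 + 2*z + 2 and Q(z) = z^2 + z + 7*I*z/2 - 7/2 - 2*I, each pole is simple, so Res(f, z₀) = P(z₀)/Q'(z₀) with Q'(z) = 2*z + 1 + 7*I/2.
  Res(f, 1 - I/2) = P(1 - I/2)/Q'(1 - I/2) = (3 + 11*I/8)/(3 + 5*I/2) = 199/244 - 27*I/122

∮_C f(z) dz = 2πi · (199/244 - 27*I/122) = pi*(27/61 + 199*I/122)

Final answer: pi*(27/61 + 199*I/122)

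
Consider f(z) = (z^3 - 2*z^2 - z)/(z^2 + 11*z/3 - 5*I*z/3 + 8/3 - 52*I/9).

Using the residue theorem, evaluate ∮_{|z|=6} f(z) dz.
By the residue theorem, ∮_C f(z) dz = 2πi · (sum of the residues of f at the poles inside |z| = 6).

The denominator factors as (z + 3 + I/3)*(z + 2/3 - 2*I), so the singularities of f are simple poles at z = -3 - I/3, z = -2/3 + 2*I.
  |-3 - I/3|² = 82/9 < 36 = 6², so this pole is inside the contour.
  |-2/3 + 2*I|² = 40/9 < 36 = 6², so this pole is inside the contour.

With P(z) = z^3 - 2*z^2 - z and Q(z) = z^2 + 11*z/3 - 5*I*z/3 + 8/3 - 52*I/9, each pole is simple, so Res(f, z₀) = P(z₀)/Q'(z₀) with Q'(z) = 2*z + 11/3 - 5*I/3.
  Res(f, -3 - I/3) = P(-3 - I/3)/Q'(-3 - I/3) = (-367/9 - 341*I/27)/(-7/3 - 7*I/3) = 103/9 - 380*I/63
  Res(f, -2/3 + 2*I) = P(-2/3 + 2*I)/Q'(-2/3 + 2*I) = (418/27 - 2*I)/(7/3 + 7*I/3) = 26/9 - 236*I/63

Sum of residues inside C: 43/3 - 88*I/9
∮_C f(z) dz = 2πi · (43/3 - 88*I/9) = pi*(176/9 + 86*I/3)

Final answer: pi*(176/9 + 86*I/3)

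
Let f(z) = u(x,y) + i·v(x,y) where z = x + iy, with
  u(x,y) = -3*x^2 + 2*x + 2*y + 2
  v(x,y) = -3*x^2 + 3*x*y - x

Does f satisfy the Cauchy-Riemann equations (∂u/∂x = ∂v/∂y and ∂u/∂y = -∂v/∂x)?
∂u/∂x = 2 - 6*x
∂v/∂y = 3*x
∂u/∂y = 2
∂v/∂x = -6*x + 3*y - 1
∂u/∂x ≠ ∂v/∂y and ∂u/∂y ≠ -∂v/∂x; the Cauchy-Riemann equations are not satisfied, so f is not analytic.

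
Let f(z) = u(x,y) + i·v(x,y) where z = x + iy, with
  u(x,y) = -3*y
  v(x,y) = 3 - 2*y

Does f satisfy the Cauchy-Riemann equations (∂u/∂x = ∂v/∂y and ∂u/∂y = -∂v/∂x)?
∂u/∂x = 0
∂v/∂y = -2
∂u/∂y = -3
∂v/∂x = 0
∂u/∂x ≠ ∂v/∂y and ∂u/∂y ≠ -∂v/∂x; the Cauchy-Riemann equations are not satisfied, so f is not analytic.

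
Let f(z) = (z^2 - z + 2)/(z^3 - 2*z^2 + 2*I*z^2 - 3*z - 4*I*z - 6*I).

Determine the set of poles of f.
{-1, -2*I, 3}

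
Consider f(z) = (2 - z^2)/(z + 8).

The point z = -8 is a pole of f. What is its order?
Factor the denominator:
  z + 8 = (z + 8)

The numerator P(z) = 2 - z^2 has P(-8) = -62 ≠ 0, so no factor of (z + 8) cancels.
Near z = -8 we can therefore write f(z) = g(z)/(z + 8) with g analytic at -8 and g(-8) ≠ 0 (g is just the numerator).

Hence z = -8 is a pole of order 1.

Final answer: 1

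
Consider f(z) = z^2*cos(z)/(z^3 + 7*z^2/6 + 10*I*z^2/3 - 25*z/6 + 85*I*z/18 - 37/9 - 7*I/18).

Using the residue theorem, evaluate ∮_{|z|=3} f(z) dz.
By the residue theorem, ∮_C f(z) dz = 2πi · (sum of the residues of f at the poles inside |z| = 3).

The denominator factors as (z + 3/2 + I/3)*(z + 2/3 + I)*(z - 1 + 2*I), so the singularities of f are simple poles at z = -3/2 - I/3, z = -2/3 - I, z = 1 - 2*I.
  |-3/2 - I/3|² = 85/36 < 9 = 3², so this pole is inside the contour.
  |-2/3 - I|² = 13/9 < 9 = 3², so this pole is inside the contour.
  |1 - 2*I|² = 5 < 9 = 3², so this pole is inside the contour.

With P(z) = z^2*cos(z) and Q(z) = z^3 + 7*z^2/6 + 10*I*z^2/3 - 25*z/6 + 85*I*z/18 - 37/9 - 7*I/18, each pole is simple, so Res(f, z₀) = P(z₀)/Q'(z₀) with Q'(z) = 3*z^2 + 7*z/3 + 20*I*z/3 - 25/6 + 85*I/18.
  Res(f, -3/2 - I/3) = P(-3/2 - I/3)/Q'(-3/2 - I/3) = ((77/36 + I)*cos(3/2 + I/3))/(35/36 - 55*I/18) = (-253/2665 + 1946*I/2665)*cos(3/2 + I/3)
  Res(f, -2/3 - I) = P(-2/3 - I)/Q'(-2/3 - I) = ((-5/9 + 4*I/3)*cos(2/3 + I))/(-13/18 + 35*I/18) = (485/697 + 19*I/697)*cos(2/3 + I)
  Res(f, 1 - 2*I) = P(1 - 2*I)/Q'(1 - 2*I) = ((-3 - 4*I)*cos(1 - 2*I))/(5/2 - 95*I/18) = (441/1105 - 837*I/1105)*cos(1 - 2*I)

Sum of residues inside C: (485/697 + 19*I/697)*cos(2/3 + I) + (441/1105 - 837*I/1105)*cos(1 - 2*I) + (-253/2665 + 1946*I/2665)*cos(3/2 + I/3)
∮_C f(z) dz = 2πi · ((485/697 + 19*I/697)*cos(2/3 + I) + (441/1105 - 837*I/1105)*cos(1 - 2*I) + (-253/2665 + 1946*I/2665)*cos(3/2 + I/3)) = pi*(-3892/2665 - 506*I/2665)*cos(3/2 + I/3) + pi*(-38/697 + 970*I/697)*cos(2/3 + I) + pi*(1674/1105 + 882*I/1105)*cos(1 - 2*I)

Final answer: pi*(-3892/2665 - 506*I/2665)*cos(3/2 + I/3) + pi*(-38/697 + 970*I/697)*cos(2/3 + I) + pi*(1674/1105 + 882*I/1105)*cos(1 - 2*I)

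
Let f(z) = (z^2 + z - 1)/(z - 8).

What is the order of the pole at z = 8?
Factor the denominator:
  z - 8 = (z - 8)

The numerator P(z) = z^2 + z - 1 has P(8) = 71 ≠ 0, so no factor of (z - 8) cancels.
Near z = 8 we can therefore write f(z) = g(z)/(z - 8) with g analytic at 8 and g(8) ≠ 0 (g is just the numerator).

Hence z = 8 is a pole of order 1.

Final answer: 1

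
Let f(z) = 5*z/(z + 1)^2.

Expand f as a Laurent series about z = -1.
-5/(z + 1)^2 + 5/(z + 1)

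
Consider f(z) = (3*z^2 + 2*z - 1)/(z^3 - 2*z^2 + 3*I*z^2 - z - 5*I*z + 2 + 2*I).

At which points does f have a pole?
{-2*I, 1 - I, 1}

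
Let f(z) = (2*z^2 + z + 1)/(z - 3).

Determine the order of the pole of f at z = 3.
1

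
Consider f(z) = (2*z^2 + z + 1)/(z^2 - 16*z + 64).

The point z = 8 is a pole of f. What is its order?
2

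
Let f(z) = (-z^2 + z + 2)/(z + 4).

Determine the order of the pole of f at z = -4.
Factor the denominator:
  z + 4 = (z + 4)

The numerator P(z) = -z^2 + z + 2 has P(-4) = -18 ≠ 0, so no factor of (z + 4) cancels.
Near z = -4 we can therefore write f(z) = g(z)/(z + 4) with g analytic at -4 and g(-4) ≠ 0 (g is just the numerator).

Hence z = -4 is a pole of order 1.

Final answer: 1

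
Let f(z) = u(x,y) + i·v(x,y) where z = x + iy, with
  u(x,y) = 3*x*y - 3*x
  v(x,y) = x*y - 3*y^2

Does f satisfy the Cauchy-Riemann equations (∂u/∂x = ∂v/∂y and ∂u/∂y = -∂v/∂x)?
∂u/∂x = 3*y - 3
∂v/∂y = x - 6*y
∂u/∂y = 3*x
∂v/∂x = y
∂u/∂x ≠ ∂v/∂y and ∂u/∂y ≠ -∂v/∂x; the Cauchy-Riemann equations are not satisfied, so f is not analytic.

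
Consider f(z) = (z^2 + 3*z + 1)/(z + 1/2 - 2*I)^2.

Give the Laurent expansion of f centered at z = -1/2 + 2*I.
Put w = z - (-1/2 + 2*I), i.e. z = w - 1/2 + 2*I. The denominator is w^2, so it suffices to rewrite the numerator in powers of w.

P(z) = z^2 + 3*z + 1
P(w - 1/2 + 2*I) = -17/4 + 4*I + (2 + 4*I)*w + w^2

Dividing each term by w^2:
  f = (-17/4 + 4*I)/w^2 + (2 + 4*I)/w + 1

Substituting back w = z + 1/2 - 2*I:
  f(z) = (-17/4 + 4*I)/(z + 1/2 - 2*I)^2 + (2 + 4*I)/(z + 1/2 - 2*I) + 1

The series is finite because the numerator is a polynomial; the negative powers form the principal part, and the coefficient of 1/(z + 1/2 - 2*I) gives Res(f, -1/2 + 2*I) = 2 + 4*I.

Final answer: (-17/4 + 4*I)/(z + 1/2 - 2*I)^2 + (2 + 4*I)/(z + 1/2 - 2*I) + 1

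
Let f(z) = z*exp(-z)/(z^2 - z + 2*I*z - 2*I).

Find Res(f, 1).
Write f(z) = P(z)/Q(z) with P(z) = z*exp(-z) and Q(z) = z^2 - z + 2*I*z - 2*I.
The denominator factors as Q(z) = (z - 1)*(z + 2*I), so z = 1 is a simple zero of Q and P is analytic there; z = 1 is therefore a simple pole and
  Res(f, z₀) = P(z₀)/Q'(z₀).

Q'(z) = 2*z - 1 + 2*I, so Q'(1) = 1 + 2*I.
P(1) = exp(-1).

Res(f, 1) = (exp(-1))/(1 + 2*I) = (1/5 - 2*I/5)*exp(-1)

Final answer: (1/5 - 2*I/5)*exp(-1)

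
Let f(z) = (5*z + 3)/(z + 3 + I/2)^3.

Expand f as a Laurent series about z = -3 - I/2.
Put w = z - (-3 - I/2), i.e. z = w - 3 - I/2. The denominator is w^3, so it suffices to rewrite the numerator in powers of w.

P(z) = 5*z + 3
P(w - 3 - I/2) = -12 - 5*I/2 + 5*w

Dividing each term by w^3:
  f = (-12 - 5*I/2)/w^3 + 5/w^2

Substituting back w = z + 3 + I/2:
  f(z) = (-12 - 5*I/2)/(z + 3 + I/2)^3 + 5/(z + 3 + I/2)^2

The series is finite because the numerator is a polynomial; the negative powers form the principal part.

Final answer: (-12 - 5*I/2)/(z + 3 + I/2)^3 + 5/(z + 3 + I/2)^2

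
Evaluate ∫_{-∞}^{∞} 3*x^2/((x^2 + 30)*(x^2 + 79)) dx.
Let f(z) = 3*z^2/((z^2 + 30)*(z^2 + 79)). The denominator has no real zeros and deg Q - deg P = 2 ≥ 2, so the integral of f over the upper semicircle |z| = R tends to 0 as R → ∞. Closing the contour in the upper half-plane,
  ∫_{-∞}^{∞} f(x) dx = 2πi · Σ Res(f, z_k)  over the poles with Im z_k > 0.

Zeros of the denominator: z^2 + 79 = 0 gives z = ±sqrt(79)*I; z^2 + 30 = 0 gives z = ±sqrt(30)*I.
Upper half-plane: z = sqrt(30)*I, z = sqrt(79)*I (simple).

Each pole is a simple zero of Q(z) = z^4 + 109*z^2 + 2370, so Res(f, z₀) = P(z₀)/Q'(z₀) with P(z) = 3*z^2, Q'(z) = 4*z^3 + 218*z:
  Res(f, sqrt(30)*I) = (-90)/(98*sqrt(30)*I) = 3*sqrt(30)*I/98
  Res(f, sqrt(79)*I) = (-237)/(-98*sqrt(79)*I) = -3*sqrt(79)*I/98

Sum of residues: 3*I*(-sqrt(79) + sqrt(30))/98
∫_{-∞}^{∞} f(x) dx = 2πi · (3*I*(-sqrt(79) + sqrt(30))/98) = 3*pi*(-sqrt(30) + sqrt(79))/49

Final answer: 3*pi*(-sqrt(30) + sqrt(79))/49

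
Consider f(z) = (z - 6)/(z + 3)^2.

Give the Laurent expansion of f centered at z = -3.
Put w = z - (-3), i.e. z = w - 3. The denominator is w^2, so it suffices to rewrite the numerator in powers of w.

P(z) = z - 6
P(w - 3) = -9 + w

Dividing each term by w^2:
  f = -9/w^2 + 1/w

Substituting back w = z + 3:
  f(z) = -9/(z + 3)^2 + 1/(z + 3)

The series is finite because the numerator is a polynomial; the negative powers form the principal part, and the coefficient of 1/(z + 3) gives Res(f, -3) = 1.

Final answer: -9/(z + 3)^2 + 1/(z + 3)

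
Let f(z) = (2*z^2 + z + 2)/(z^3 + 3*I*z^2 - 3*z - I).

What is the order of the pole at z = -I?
3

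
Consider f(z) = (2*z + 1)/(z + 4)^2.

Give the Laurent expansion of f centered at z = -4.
-7/(z + 4)^2 + 2/(z + 4)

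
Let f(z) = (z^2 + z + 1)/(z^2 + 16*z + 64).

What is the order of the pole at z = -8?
2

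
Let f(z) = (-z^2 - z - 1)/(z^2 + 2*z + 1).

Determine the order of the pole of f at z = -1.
Factor the denominator:
  z^2 + 2*z + 1 = (z + 1)^2

The numerator P(z) = -z^2 - z - 1 has P(-1) = -1 ≠ 0, so no factor of (z + 1) cancels.
Near z = -1 we can therefore write f(z) = g(z)/(z + 1)^2 with g analytic at -1 and g(-1) ≠ 0 (g is just the numerator).

Hence z = -1 is a pole of order 2.

Final answer: 2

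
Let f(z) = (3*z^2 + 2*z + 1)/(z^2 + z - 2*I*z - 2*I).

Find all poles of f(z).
The singularities of f are the zeros of the denominator. Factoring,
  z^2 + z - 2*I*z - 2*I = (z + 1)*(z - 2*I)
so the candidates are z = -1, z = 2*I.

Check the numerator P(z) = 3*z^2 + 2*z + 1 at each one:
  P(-1) = 2 ≠ 0, so z = -1 is a (simple) pole.
  P(2*I) = -11 + 4*I ≠ 0, so z = 2*I is a (simple) pole.

Poles of f: {-1, 2*I}

Final answer: {-1, 2*I}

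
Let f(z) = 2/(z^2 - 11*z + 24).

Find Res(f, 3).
Write f(z) = P(z)/Q(z) with P(z) = 2 and Q(z) = z^2 - 11*z + 24.
The denominator factors as Q(z) = (z - 3)*(z - 8), so z = 3 is a simple zero of Q and P is analytic there; z = 3 is therefore a simple pole and
  Res(f, z₀) = P(z₀)/Q'(z₀).

Q'(z) = 2*z - 11, so Q'(3) = -5.
P(3) = 2.

Res(f, 3) = (2)/(-5) = -2/5

Final answer: -2/5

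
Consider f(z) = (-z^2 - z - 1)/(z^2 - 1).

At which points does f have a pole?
The singularities of f are the zeros of the denominator. Factoring,
  z^2 - 1 = (z - 1)*(z + 1)
so the candidates are z = 1, z = -1.

Check the numerator P(z) = -z^2 - z - 1 at each one:
  P(1) = -3 ≠ 0, so z = 1 is a (simple) pole.
  P(-1) = -1 ≠ 0, so z = -1 is a (simple) pole.

Poles of f: {-1, 1}

Final answer: {-1, 1}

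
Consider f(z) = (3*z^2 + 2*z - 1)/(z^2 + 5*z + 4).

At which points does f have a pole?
{-4}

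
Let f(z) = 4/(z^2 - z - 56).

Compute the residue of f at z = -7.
Write f(z) = P(z)/Q(z) with P(z) = 4 and Q(z) = z^2 - z - 56.
The denominator factors as Q(z) = (z - 8)*(z + 7), so z = -7 is a simple zero of Q and P is analytic there; z = -7 is therefore a simple pole and
  Res(f, z₀) = P(z₀)/Q'(z₀).

Q'(z) = 2*z - 1, so Q'(-7) = -15.
P(-7) = 4.

Res(f, -7) = (4)/(-15) = -4/15

Final answer: -4/15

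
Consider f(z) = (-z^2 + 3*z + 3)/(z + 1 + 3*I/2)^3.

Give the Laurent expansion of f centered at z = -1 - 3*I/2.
Put w = z - (-1 - 3*I/2), i.e. z = w - 1 - 3*I/2. The denominator is w^3, so it suffices to rewrite the numerator in powers of w.

P(z) = -z^2 + 3*z + 3
P(w - 1 - 3*I/2) = 5/4 - 15*I/2 + (5 + 3*I)*w - w^2

Dividing each term by w^3:
  f = (5/4 - 15*I/2)/w^3 + (5 + 3*I)/w^2 - 1/w

Substituting back w = z + 1 + 3*I/2:
  f(z) = (5/4 - 15*I/2)/(z + 1 + 3*I/2)^3 + (5 + 3*I)/(z + 1 + 3*I/2)^2 - 1/(z + 1 + 3*I/2)

The series is finite because the numerator is a polynomial; the negative powers form the principal part, and the coefficient of 1/(z + 1 + 3*I/2) gives Res(f, -1 - 3*I/2) = -1.

Final answer: (5/4 - 15*I/2)/(z + 1 + 3*I/2)^3 + (5 + 3*I)/(z + 1 + 3*I/2)^2 - 1/(z + 1 + 3*I/2)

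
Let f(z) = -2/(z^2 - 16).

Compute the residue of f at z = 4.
Write f(z) = P(z)/Q(z) with P(z) = -2 and Q(z) = z^2 - 16.
The denominator factors as Q(z) = (z + 4)*(z - 4), so z = 4 is a simple zero of Q and P is analytic there; z = 4 is therefore a simple pole and
  Res(f, z₀) = P(z₀)/Q'(z₀).

Q'(z) = 2*z, so Q'(4) = 8.
P(4) = -2.

Res(f, 4) = (-2)/(8) = -1/4

Final answer: -1/4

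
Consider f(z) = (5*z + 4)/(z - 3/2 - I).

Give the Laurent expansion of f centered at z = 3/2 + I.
Put w = z - (3/2 + I), i.e. z = w + 3/2 + I. The denominator is w, so it suffices to rewrite the numerator in powers of w.

P(z) = 5*z + 4
P(w + 3/2 + I) = 23/2 + 5*I + 5*w

Dividing each term by w:
  f = (23/2 + 5*I)/w + 5

Substituting back w = z - 3/2 - I:
  f(z) = (23/2 + 5*I)/(z - 3/2 - I) + 5

The series is finite because the numerator is a polynomial; the negative powers form the principal part, and the coefficient of 1/(z - 3/2 - I) gives Res(f, 3/2 + I) = 23/2 + 5*I.

Final answer: (23/2 + 5*I)/(z - 3/2 - I) + 5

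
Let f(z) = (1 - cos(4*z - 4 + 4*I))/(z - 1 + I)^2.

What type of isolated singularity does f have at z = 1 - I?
Let u = z - 1 + I. The argument of cos is 4*z - 4 + 4*I = 4u, so
  f = (1 - cos(4u))/u^2 = ((4u)^2/2 - (4u)^4/24 + ...)/u^2 = 8 - (32/3)*u^2 + ...
The Laurent expansion about u = 0 has no negative powers; equivalently lim_{z→1 - I} f(z) = 8 exists and is finite.
So the singularity is removable.

Final answer: removable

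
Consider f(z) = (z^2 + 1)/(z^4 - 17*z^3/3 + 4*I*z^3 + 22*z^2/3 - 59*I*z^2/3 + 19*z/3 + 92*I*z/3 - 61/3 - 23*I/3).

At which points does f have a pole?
The singularities of f are the zeros of the denominator. Factoring,
  z^4 - 17*z^3/3 + 4*I*z^3 + 22*z^2/3 - 59*I*z^2/3 + 19*z/3 + 92*I*z/3 - 61/3 - 23*I/3 = (z + I)*(z - 3 + I)*(z - 2 - I)*(z - 2/3 + 3*I)
so the candidates are z = -I, z = 3 - I, z = 2 + I, z = 2/3 - 3*I.

Check the numerator P(z) = z^2 + 1 at each one:
  P(-I) = 0, so the factor (z + I) cancels and z = -I is only a removable singularity, not a pole.
  P(3 - I) = 9 - 6*I ≠ 0, so z = 3 - I is a (simple) pole.
  P(2 + I) = 4 + 4*I ≠ 0, so z = 2 + I is a (simple) pole.
  P(2/3 - 3*I) = -68/9 - 4*I ≠ 0, so z = 2/3 - 3*I is a (simple) pole.

Poles of f: {2/3 - 3*I, 2 + I, 3 - I}

Final answer: {2/3 - 3*I, 2 + I, 3 - I}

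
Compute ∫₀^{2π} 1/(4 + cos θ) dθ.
Let J = ∫₀^{2π} dθ/(4 + cos θ).
Put z = e^{iθ}: then cos θ = (z + 1/z)/2, dθ = dz/(iz), and z runs once counterclockwise around |z| = 1:
  J = ∮_{|z|=1} 1/(4 + (z + 1/z)/2) · dz/(iz) = (2/i) ∮_{|z|=1} dz/(z^2 + 8*z + 1).
The roots of z^2 + 8*z + 1 are z = (-4 ± sqrt(4^2 - 1^2)), with sqrt(15) = sqrt(15); their product is 1, so only z₊ = -4 + sqrt(15) lies inside the unit circle (z₋ = -4 - sqrt(15) lies outside).
z₊ is a simple zero of q(z) = z^2 + 8*z + 1, so Res(1/q, z₊) = 1/q'(z₊) with q'(z) = 2*z + 8; and q'(z₊) = (z₊ - z₋) = 2*sqrt(15).
Therefore J = (2/i) · 2πi · 1/(2*sqrt(15)) = 2*pi/(sqrt(15)) = 2*sqrt(15)*pi/15

Final answer: 2*sqrt(15)*pi/15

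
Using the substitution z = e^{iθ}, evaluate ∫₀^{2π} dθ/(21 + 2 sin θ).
Call the integral J. The integrand is 2π-periodic and we integrate over a full period, so shifting θ does not change the value (θ → θ + π/2 turns sin θ into cos θ). Hence
  J = ∫₀^{2π} dθ/(21 + 2 cos θ).
Put z = e^{iθ}: then cos θ = (z + 1/z)/2, dθ = dz/(iz), and z runs once counterclockwise around |z| = 1:
  J = ∮_{|z|=1} 1/(21 + 2*(z + 1/z)/2) · dz/(iz) = (2/i) ∮_{|z|=1} dz/(2*z^2 + 42*z + 2).
The roots of 2*z^2 + 42*z + 2 are z = (-21 ± sqrt(21^2 - 2^2))/2, with sqrt(437) = sqrt(437); their product is 1, so only z₊ = -21/2 + sqrt(437)/2 lies inside the unit circle (z₋ = -21/2 - sqrt(437)/2 lies outside).
z₊ is a simple zero of q(z) = 2*z^2 + 42*z + 2, so Res(1/q, z₊) = 1/q'(z₊) with q'(z) = 4*z + 42; and q'(z₊) = 2*(z₊ - z₋) = 2*sqrt(437).
Therefore J = (2/i) · 2πi · 1/(2*sqrt(437)) = 2*pi/(sqrt(437)) = 2*sqrt(437)*pi/437

Final answer: 2*sqrt(437)*pi/437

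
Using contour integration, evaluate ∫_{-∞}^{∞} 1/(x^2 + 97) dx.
Let f(z) = 1/(z^2 + 97). The denominator has no real zeros and deg Q - deg P = 2 ≥ 2, so the integral of f over the upper semicircle |z| = R tends to 0 as R → ∞. Closing the contour in the upper half-plane,
  ∫_{-∞}^{∞} f(x) dx = 2πi · Σ Res(f, z_k)  over the poles with Im z_k > 0.

Zeros of the denominator: z^2 + 97 = 0 gives z = ±sqrt(97)*I.
Upper half-plane: z = sqrt(97)*I (simple).

Each pole is a simple zero of Q(z) = z^2 + 97, so Res(f, z₀) = P(z₀)/Q'(z₀) with P(z) = 1, Q'(z) = 2*z:
  Res(f, sqrt(97)*I) = (1)/(2*sqrt(97)*I) = -sqrt(97)*I/194

∫_{-∞}^{∞} f(x) dx = 2πi · (-sqrt(97)*I/194) = sqrt(97)*pi/97

Final answer: sqrt(97)*pi/97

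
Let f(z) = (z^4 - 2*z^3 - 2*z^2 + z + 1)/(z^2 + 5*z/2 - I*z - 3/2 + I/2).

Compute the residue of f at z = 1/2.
91/424 + 13*I/212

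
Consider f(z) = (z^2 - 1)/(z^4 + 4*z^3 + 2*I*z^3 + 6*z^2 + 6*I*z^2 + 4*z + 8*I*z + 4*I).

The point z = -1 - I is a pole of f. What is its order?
Factor the denominator:
  z^4 + 4*z^3 + 2*I*z^3 + 6*z^2 + 6*I*z^2 + 4*z + 8*I*z + 4*I = (z + 1 + I)^3*(z + 1 - I)

The numerator P(z) = z^2 - 1 has P(-1 - I) = -1 + 2*I ≠ 0, so no factor of (z + 1 + I) cancels.
Near z = -1 - I we can therefore write f(z) = g(z)/(z + 1 + I)^3 with g analytic at -1 - I and g(-1 - I) ≠ 0 (g is the numerator divided by the remaining denominator factors).

Hence z = -1 - I is a pole of order 3.

Final answer: 3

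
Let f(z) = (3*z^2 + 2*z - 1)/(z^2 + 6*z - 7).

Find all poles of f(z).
{-7, 1}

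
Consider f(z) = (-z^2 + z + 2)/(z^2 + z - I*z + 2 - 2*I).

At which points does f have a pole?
{-1 - I, 2*I}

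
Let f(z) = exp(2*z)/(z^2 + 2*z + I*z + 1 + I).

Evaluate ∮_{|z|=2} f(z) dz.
By the residue theorem, ∮_C f(z) dz = 2πi · (sum of the residues of f at the poles inside |z| = 2).

The denominator factors as (z + 1)*(z + 1 + I), so the singularities of f are simple poles at z = -1, z = -1 - I.
  |-1|² = 1 < 4 = 2², so this pole is inside the contour.
  |-1 - I|² = 2 < 4 = 2², so this pole is inside the contour.

With P(z) = exp(2*z) and Q(z) = z^2 + 2*z + I*z + 1 + I, each pole is simple, so Res(f, z₀) = P(z₀)/Q'(z₀) with Q'(z) = 2*z + 2 + I.
  Res(f, -1) = P(-1)/Q'(-1) = (exp(-2))/(I) = -I*exp(-2)
  Res(f, -1 - I) = P(-1 - I)/Q'(-1 - I) = (exp(-2 - 2*I))/(-I) = I*exp(-2 - 2*I)

Sum of residues inside C: -I*exp(-2) + I*exp(-2 - 2*I)
∮_C f(z) dz = 2πi · (-I*exp(-2) + I*exp(-2 - 2*I)) = 2*pi*exp(-2) - 2*pi*exp(-2 - 2*I)

Final answer: 2*pi*exp(-2) - 2*pi*exp(-2 - 2*I)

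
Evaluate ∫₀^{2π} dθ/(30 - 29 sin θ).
Call the integral J. The integrand is 2π-periodic and we integrate over a full period, so shifting θ does not change the value (θ → θ + π/2 turns sin θ into cos θ; θ → θ + π flips the sign of the trig term). Hence
  J = ∫₀^{2π} dθ/(30 + 29 cos θ).
Put z = e^{iθ}: then cos θ = (z + 1/z)/2, dθ = dz/(iz), and z runs once counterclockwise around |z| = 1:
  J = ∮_{|z|=1} 1/(30 + 29*(z + 1/z)/2) · dz/(iz) = (2/i) ∮_{|z|=1} dz/(29*z^2 + 60*z + 29).
The roots of 29*z^2 + 60*z + 29 are z = (-30 ± sqrt(30^2 - 29^2))/29, with sqrt(59) = sqrt(59); their product is 1, so only z₊ = -30/29 + sqrt(59)/29 lies inside the unit circle (z₋ = -30/29 - sqrt(59)/29 lies outside).
z₊ is a simple zero of q(z) = 29*z^2 + 60*z + 29, so Res(1/q, z₊) = 1/q'(z₊) with q'(z) = 58*z + 60; and q'(z₊) = 29*(z₊ - z₋) = 2*sqrt(59).
Therefore J = (2/i) · 2πi · 1/(2*sqrt(59)) = 2*pi/(sqrt(59)) = 2*sqrt(59)*pi/59

Final answer: 2*sqrt(59)*pi/59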